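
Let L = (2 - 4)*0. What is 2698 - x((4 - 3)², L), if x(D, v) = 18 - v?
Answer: 2680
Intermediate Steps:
L = 0 (L = -2*0 = 0)
2698 - x((4 - 3)², L) = 2698 - (18 - 1*0) = 2698 - (18 + 0) = 2698 - 1*18 = 2698 - 18 = 2680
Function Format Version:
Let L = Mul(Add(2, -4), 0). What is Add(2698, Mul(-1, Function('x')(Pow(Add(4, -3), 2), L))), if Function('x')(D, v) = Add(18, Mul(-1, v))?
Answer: 2680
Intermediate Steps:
L = 0 (L = Mul(-2, 0) = 0)
Add(2698, Mul(-1, Function('x')(Pow(Add(4, -3), 2), L))) = Add(2698, Mul(-1, Add(18, Mul(-1, 0)))) = Add(2698, Mul(-1, Add(18, 0))) = Add(2698, Mul(-1, 18)) = Add(2698, -18) = 2680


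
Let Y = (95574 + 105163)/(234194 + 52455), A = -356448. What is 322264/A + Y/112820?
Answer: -81420800602073/90058091466255 ≈ -0.90409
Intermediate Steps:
Y = 200737/286649 ≈ 0.70029
322264/A + Y/112820 = 322264/(-356448) + (200737/286649)/112820 = 322264*(-1/356448) + (200737/286649)*(1/112820) = -40283/44556 + 200737/32339740180 = -81420800602073/90058091466255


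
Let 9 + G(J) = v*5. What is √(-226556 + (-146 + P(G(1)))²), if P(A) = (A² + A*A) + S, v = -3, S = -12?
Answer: 2*√190370 ≈ 872.63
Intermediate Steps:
G(J) = -24 (G(J) = -9 - 3*5 = -9 - 15 = -24)
P(A) = -12 + 2*A² (P(A) = (A² + A*A) - 12 = (A² + A²) - 12 = 2*A² - 12 = -12 + 2*A²)
√(-226556 + (-146 + P(G(1)))²) = √(-226556 + (-146 + (-12 + 2*(-24)²))²) = √(-226556 + (-146 + (-12 + 2*576))²) = √(-226556 + (-146 + (-12 + 1152))²) = √(-226556 + (-146 + 1140)²) = √(-226556 + 994²) = √(-226556 + 988036) = √761480 = 2*√190370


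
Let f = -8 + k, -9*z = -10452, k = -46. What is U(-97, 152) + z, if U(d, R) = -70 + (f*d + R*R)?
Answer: 88300/3 ≈ 29433.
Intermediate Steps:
z = 3484/3 (z = -⅑*(-10452) = 3484/3 ≈ 1161.3)
f = -54 (f = -8 - 46 = -54)
U(d, R) = -70 + R² - 54*d (U(d, R) = -70 + (-54*d + R*R) = -70 + (-54*d + R²) = -70 + (R² - 54*d) = -70 + R² - 54*d)
U(-97, 152) + z = (-70 + 152² - 54*(-97)) + 3484/3 = (-70 + 23104 + 5238) + 3484/3 = 28272 + 3484/3 = 88300/3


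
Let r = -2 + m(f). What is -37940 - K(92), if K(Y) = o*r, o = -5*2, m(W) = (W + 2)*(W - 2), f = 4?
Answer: -37840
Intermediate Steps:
m(W) = (-2 + W)*(2 + W) (m(W) = (2 + W)*(-2 + W) = (-2 + W)*(2 + W))
r = 10 (r = -2 + (-4 + 4²) = -2 + (-4 + 16) = -2 + 12 = 10)
o = -10
K(Y) = -100 (K(Y) = -10*10 = -100)
-37940 - K(92) = -37940 - 1*(-100) = -37940 + 100 = -37840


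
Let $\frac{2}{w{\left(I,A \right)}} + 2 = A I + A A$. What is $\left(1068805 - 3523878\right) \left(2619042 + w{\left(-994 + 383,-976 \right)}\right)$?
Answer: $- \frac{4979698640635069103}{774455} \approx -6.4299 \cdot 10^{12}$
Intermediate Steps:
$w{\left(I,A \right)} = \frac{2}{-2 + A^{2} + A I}$ ($w{\left(I,A \right)} = \frac{2}{-2 + \left(A I + A A\right)} = \frac{2}{-2 + \left(A I + A^{2}\right)} = \frac{2}{-2 + \left(A^{2} + A I\right)} = \frac{2}{-2 + A^{2} + A I}$)
$\left(1068805 - 3523878\right) \left(2619042 + w{\left(-994 + 383,-976 \right)}\right) = \left(1068805 - 3523878\right) \left(2619042 + \frac{2}{-2 + \left(-976\right)^{2} - 976 \left(-994 + 383\right)}\right) = - 2455073 \left(2619042 + \frac{2}{-2 + 952576 - -596336}\right) = - 2455073 \left(2619042 + \frac{2}{-2 + 952576 + 596336}\right) = - 2455073 \left(2619042 + \frac{2}{1548910}\right) = - 2455073 \left(2619042 + 2 \cdot \frac{1}{1548910}\right) = - 2455073 \left(2619042 + \frac{1}{774455}\right) = \left(-2455073\right) \frac{2028330172111}{774455} = - \frac{4979698640635069103}{774455}$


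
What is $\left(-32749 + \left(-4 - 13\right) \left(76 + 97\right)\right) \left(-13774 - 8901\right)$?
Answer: $809270750$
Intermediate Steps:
$\left(-32749 + \left(-4 - 13\right) \left(76 + 97\right)\right) \left(-13774 - 8901\right) = \left(-32749 + \left(-4 - 13\right) 173\right) \left(-22675\right) = \left(-32749 - 2941\right) \left(-22675\right) = \left(-35690\right) \left(-22675\right) = 809270750$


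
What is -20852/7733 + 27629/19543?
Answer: -193855579/151126019 ≈ -1.2827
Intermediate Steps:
-20852/7733 + 27629/19543 = -193855579/151126019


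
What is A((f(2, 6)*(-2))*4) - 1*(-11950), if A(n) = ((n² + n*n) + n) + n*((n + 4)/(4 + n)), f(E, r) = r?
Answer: 16462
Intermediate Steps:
A(n) = 2*n + 2*n² (A(n) = ((n² + n²) + n) + n*((4 + n)/(4 + n)) = (2*n² + n) + n*1 = (n + 2*n²) + n = 2*n + 2*n²)
A((f(2, 6)*(-2))*4) - 1*(-11950) = 2*((6*(-2))*4)*(1 + (6*(-2))*4) - 1*(-11950) = 2*(-12*4)*(1 - 12*4) + 11950 = 2*(-48)*(1 - 48) + 11950 = 2*(-48)*(-47) + 11950 = 4512 + 11950 = 16462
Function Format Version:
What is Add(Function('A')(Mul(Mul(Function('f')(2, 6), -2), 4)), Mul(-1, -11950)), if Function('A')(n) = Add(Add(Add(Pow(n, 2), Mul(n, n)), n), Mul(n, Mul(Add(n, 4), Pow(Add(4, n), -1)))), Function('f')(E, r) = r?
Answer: 16462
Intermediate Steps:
Function('A')(n) = Add(Mul(2, n), Mul(2, Pow(n, 2))) (Function('A')(n) = Add(Add(Add(Pow(n, 2), Pow(n, 2)), n), Mul(n, Mul(Add(4, n), Pow(Add(4, n), -1)))) = Add(Add(Mul(2, Pow(n, 2)), n), Mul(n, 1)) = Add(Add(n, Mul(2, Pow(n, 2))), n) = Add(Mul(2, n), Mul(2, Pow(n, 2))))
Add(Function('A')(Mul(Mul(Function('f')(2, 6), -2), 4)), Mul(-1, -11950)) = Add(Mul(2, Mul(Mul(6, -2), 4), Add(1, Mul(Mul(6, -2), 4))), Mul(-1, -11950)) = Add(Mul(2, Mul(-12, 4), Add(1, Mul(-12, 4))), 11950) = Add(Mul(2, -48, Add(1, -48)), 11950) = Add(Mul(2, -48, -47), 11950) = Add(4512, 11950) = 16462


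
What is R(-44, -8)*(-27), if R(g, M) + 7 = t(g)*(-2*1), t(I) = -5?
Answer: -81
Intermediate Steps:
R(g, M) = 3 (R(g, M) = -7 - (-10) = -7 - 5*(-2) = -7 + 10 = 3)
R(-44, -8)*(-27) = 3*(-27) = -81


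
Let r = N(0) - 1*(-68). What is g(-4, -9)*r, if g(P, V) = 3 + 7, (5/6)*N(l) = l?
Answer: 680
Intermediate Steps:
N(l) = 6*l/5
g(P, V) = 10
r = 68 (r = (6/5)*0 - 1*(-68) = 0 + 68 = 68)
g(-4, -9)*r = 10*68 = 680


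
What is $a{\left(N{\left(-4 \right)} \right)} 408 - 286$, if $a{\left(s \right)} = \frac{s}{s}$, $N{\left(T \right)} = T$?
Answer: $122$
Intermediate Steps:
$a{\left(s \right)} = 1$
$a{\left(N{\left(-4 \right)} \right)} 408 - 286 = 1 \cdot 408 - 286 = 408 - 286 = 122$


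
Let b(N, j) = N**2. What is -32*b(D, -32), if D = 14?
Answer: -6272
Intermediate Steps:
-32*b(D, -32) = -32*14**2 = -32*196 = -6272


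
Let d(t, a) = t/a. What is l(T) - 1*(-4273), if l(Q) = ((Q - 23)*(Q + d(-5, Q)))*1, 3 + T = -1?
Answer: 17389/4 ≈ 4347.3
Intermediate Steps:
T = -4 (T = -3 - 1 = -4)
l(Q) = (-23 + Q)*(Q - 5/Q) (l(Q) = ((Q - 23)*(Q - 5/Q))*1 = ((-23 + Q)*(Q - 5/Q))*1 = (-23 + Q)*(Q - 5/Q))
l(T) - 1*(-4273) = (-5 + (-4)² - 23*(-4) + 115/(-4)) - 1*(-4273) = (-5 + 16 + 92 + 115*(-¼)) + 4273 = (-5 + 16 + 92 - 115/4) + 4273 = 297/4 + 4273 = 17389/4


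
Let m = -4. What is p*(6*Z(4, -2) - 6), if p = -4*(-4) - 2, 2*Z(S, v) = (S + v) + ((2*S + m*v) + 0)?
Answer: 672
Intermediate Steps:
Z(S, v) = -3*v/2 + 3*S/2 (Z(S, v) = ((S + v) + ((2*S - 4*v) + 0))/2 = ((S + v) + ((-4*v + 2*S) + 0))/2 = ((S + v) + (-4*v + 2*S))/2 = (-3*v + 3*S)/2 = -3*v/2 + 3*S/2)
p = 14 (p = 16 - 2 = 14)
p*(6*Z(4, -2) - 6) = 14*(6*(-3/2*(-2) + (3/2)*4) - 6) = 14*(6*(3 + 6) - 6) = 14*(6*9 - 6) = 14*(54 - 6) = 14*48 = 672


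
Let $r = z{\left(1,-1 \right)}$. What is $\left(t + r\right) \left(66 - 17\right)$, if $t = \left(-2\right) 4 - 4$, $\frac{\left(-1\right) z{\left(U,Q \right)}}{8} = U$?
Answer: $-980$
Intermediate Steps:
$z{\left(U,Q \right)} = - 8 U$
$t = -12$ ($t = -8 - 4 = -12$)
$r = -8$ ($r = \left(-8\right) 1 = -8$)
$\left(t + r\right) \left(66 - 17\right) = \left(-12 - 8\right) \left(66 - 17\right) = \left(-20\right) 49 = -980$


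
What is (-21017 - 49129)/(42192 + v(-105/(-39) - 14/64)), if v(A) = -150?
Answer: -11691/7007 ≈ -1.6685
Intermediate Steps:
(-21017 - 49129)/(42192 + v(-105/(-39) - 14/64)) = (-21017 - 49129)/(42192 - 150) = -70146/42042 = -70146*1/42042 = -11691/7007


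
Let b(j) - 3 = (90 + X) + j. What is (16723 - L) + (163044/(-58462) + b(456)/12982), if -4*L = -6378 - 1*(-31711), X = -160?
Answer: 17496531981235/758953684 ≈ 23054.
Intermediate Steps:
L = -25333/4 (L = -(-6378 - 1*(-31711))/4 = -(-6378 + 31711)/4 = -1/4*25333 = -25333/4 ≈ -6333.3)
b(j) = -67 + j (b(j) = 3 + ((90 - 160) + j) = 3 + (-70 + j) = -67 + j)
(16723 - L) + (163044/(-58462) + b(456)/12982) = (16723 - 1*(-25333/4)) + (163044/(-58462) + (-67 + 456)/12982) = (16723 + 25333/4) + (163044*(-1/58462) + 389*(1/12982)) = 92225/4 + (-81522/29231 + 389/12982) = 92225/4 - 1046947745/379476842 = 17496531981235/758953684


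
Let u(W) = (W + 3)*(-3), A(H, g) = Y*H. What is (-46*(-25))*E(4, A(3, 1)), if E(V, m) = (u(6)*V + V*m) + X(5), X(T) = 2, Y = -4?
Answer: -177100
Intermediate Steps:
A(H, g) = -4*H
u(W) = -9 - 3*W (u(W) = (3 + W)*(-3) = -9 - 3*W)
E(V, m) = 2 - 27*V + V*m (E(V, m) = ((-9 - 3*6)*V + V*m) + 2 = ((-9 - 18)*V + V*m) + 2 = (-27*V + V*m) + 2 = 2 - 27*V + V*m)
(-46*(-25))*E(4, A(3, 1)) = (-46*(-25))*(2 - 27*4 + 4*(-4*3)) = 1150*(2 - 108 + 4*(-12)) = 1150*(2 - 108 - 48) = 1150*(-154) = -177100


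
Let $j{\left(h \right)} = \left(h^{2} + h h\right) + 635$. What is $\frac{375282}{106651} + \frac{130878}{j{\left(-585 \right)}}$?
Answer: $\frac{271058338548}{73065000335} \approx 3.7098$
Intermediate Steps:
$j{\left(h \right)} = 635 + 2 h^{2}$ ($j{\left(h \right)} = \left(h^{2} + h^{2}\right) + 635 = 2 h^{2} + 635 = 635 + 2 h^{2}$)
$\frac{375282}{106651} + \frac{130878}{j{\left(-585 \right)}} = \frac{375282}{106651} + \frac{130878}{635 + 2 \left(-585\right)^{2}} = 375282 \cdot \frac{1}{106651} + \frac{130878}{635 + 2 \cdot 342225} = \frac{375282}{106651} + \frac{130878}{635 + 684450} = \frac{375282}{106651} + \frac{130878}{685085} = \frac{271058338548}{73065000335}$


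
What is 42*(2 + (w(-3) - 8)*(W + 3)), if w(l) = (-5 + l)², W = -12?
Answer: -21084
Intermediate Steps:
42*(2 + (w(-3) - 8)*(W + 3)) = 42*(2 + ((-5 - 3)² - 8)*(-12 + 3)) = 42*(2 + ((-8)² - 8)*(-9)) = 42*(2 + (64 - 8)*(-9)) = 42*(2 + 56*(-9)) = 42*(2 - 504) = 42*(-502) = -21084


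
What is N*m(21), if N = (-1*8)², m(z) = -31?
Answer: -1984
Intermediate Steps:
N = 64 (N = (-8)² = 64)
N*m(21) = 64*(-31) = -1984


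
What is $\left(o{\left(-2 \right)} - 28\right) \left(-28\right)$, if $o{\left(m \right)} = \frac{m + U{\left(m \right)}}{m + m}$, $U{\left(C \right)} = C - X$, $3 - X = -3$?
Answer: $714$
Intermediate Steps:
$X = 6$ ($X = 3 - -3 = 3 + 3 = 6$)
$U{\left(C \right)} = -6 + C$ ($U{\left(C \right)} = C - 6 = -6 + C$)
$o{\left(m \right)} = \frac{-6 + 2 m}{2 m}$ ($o{\left(m \right)} = \frac{m + \left(-6 + m\right)}{m + m} = \frac{-6 + 2 m}{2 m}$)
$\left(o{\left(-2 \right)} - 28\right) \left(-28\right) = \left(\frac{-3 - 2}{-2} - 28\right) \left(-28\right) = \left(\left(- \frac{1}{2}\right) \left(-5\right) - 28\right) \left(-28\right) = \left(\frac{5}{2} - 28\right) \left(-28\right) = \left(- \frac{51}{2}\right) \left(-28\right) = 714$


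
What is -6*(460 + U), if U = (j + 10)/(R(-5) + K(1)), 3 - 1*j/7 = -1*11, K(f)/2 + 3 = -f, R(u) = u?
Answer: -35232/13 ≈ -2710.2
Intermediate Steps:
K(f) = -6 - 2*f (K(f) = -6 + 2*(-f) = -6 - 2*f)
j = 98 (j = 21 - (-7)*11 = 21 - 7*(-11) = 21 + 77 = 98)
U = -108/13 (U = (98 + 10)/(-5 + (-6 - 2*1)) = 108/(-5 + (-6 - 2)) = 108/(-5 - 8) = 108/(-13) = -1/13*108 = -108/13 ≈ -8.3077)
-6*(460 + U) = -6*(460 - 108/13) = -6*5872/13 = -1*35232/13 = -35232/13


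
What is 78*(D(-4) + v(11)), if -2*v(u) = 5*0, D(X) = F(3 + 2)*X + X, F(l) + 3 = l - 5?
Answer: 624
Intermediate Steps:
F(l) = -8 + l (F(l) = -3 + (l - 5) = -3 + (-5 + l) = -8 + l)
D(X) = -2*X (D(X) = (-8 + (3 + 2))*X + X = (-8 + 5)*X + X = -3*X + X = -2*X)
v(u) = 0 (v(u) = -5*0/2 = -½*0 = 0)
78*(D(-4) + v(11)) = 78*(-2*(-4) + 0) = 78*(8 + 0) = 78*8 = 624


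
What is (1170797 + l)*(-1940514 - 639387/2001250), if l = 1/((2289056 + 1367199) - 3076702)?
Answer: -1317537424999161822995577/579915220625 ≈ -2.2719e+12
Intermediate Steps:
l = 1/579553 (l = 1/(3656255 - 3076702) = 1/579553 ≈ 1.7255e-6)
(1170797 + l)*(-1940514 - 639387/2001250) = (1170797 + 1/579553)*(-1940514 - 639387/2001250) = 678538913742*(-1940514 - 639387*1/2001250)/579553 = 678538913742*(-1940514 - 639387/2001250)/579553 = (678538913742/579553)*(-3883454281887/2001250) = -1317537424999161822995577/579915220625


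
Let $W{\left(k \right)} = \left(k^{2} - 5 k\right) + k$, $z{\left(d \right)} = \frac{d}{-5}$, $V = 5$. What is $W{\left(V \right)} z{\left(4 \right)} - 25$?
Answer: $-29$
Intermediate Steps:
$z{\left(d \right)} = - \frac{d}{5}$ ($z{\left(d \right)} = d \left(- \frac{1}{5}\right) = - \frac{d}{5}$)
$W{\left(k \right)} = k^{2} - 4 k$
$W{\left(V \right)} z{\left(4 \right)} - 25 = 5 \left(-4 + 5\right) \left(\left(- \frac{1}{5}\right) 4\right) - 25 = 5 \cdot 1 \left(- \frac{4}{5}\right) - 25 = 5 \left(- \frac{4}{5}\right) - 25 = -4 - 25 = -29$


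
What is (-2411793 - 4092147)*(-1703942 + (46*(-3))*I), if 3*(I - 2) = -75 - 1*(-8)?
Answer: 11064086475840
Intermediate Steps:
I = -61/3 (I = 2 + (-75 - 1*(-8))/3 = 2 + (-75 + 8)/3 = 2 + (1/3)*(-67) = 2 - 67/3 = -61/3 ≈ -20.333)
(-2411793 - 4092147)*(-1703942 + (46*(-3))*I) = (-2411793 - 4092147)*(-1703942 + (46*(-3))*(-61/3)) = -6503940*(-1703942 - 138*(-61/3)) = -6503940*(-1703942 + 2806) = -6503940*(-1701136) = 11064086475840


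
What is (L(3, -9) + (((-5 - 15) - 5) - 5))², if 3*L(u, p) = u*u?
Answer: 729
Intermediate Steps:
L(u, p) = u²/3 (L(u, p) = (u*u)/3 = u²/3)
(L(3, -9) + (((-5 - 15) - 5) - 5))² = ((⅓)*3² + (((-5 - 15) - 5) - 5))² = ((⅓)*9 + ((-20 - 5) - 5))² = (3 + (-25 - 5))² = (3 - 30)² = (-27)² = 729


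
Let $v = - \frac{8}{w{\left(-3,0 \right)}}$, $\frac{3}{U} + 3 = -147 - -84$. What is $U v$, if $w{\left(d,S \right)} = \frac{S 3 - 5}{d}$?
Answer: $\frac{12}{55} \approx 0.21818$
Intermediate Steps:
$w{\left(d,S \right)} = \frac{-5 + 3 S}{d}$ ($w{\left(d,S \right)} = \frac{3 S - 5}{d} = \frac{-5 + 3 S}{d}$)
$U = - \frac{1}{22}$ ($U = \frac{3}{-3 - 63} = \frac{3}{-66} = 3 \left(- \frac{1}{66}\right) = - \frac{1}{22} \approx -0.045455$)
$v = - \frac{24}{5}$ ($v = - \frac{8}{\frac{1}{-3} \left(-5 + 3 \cdot 0\right)} = - \frac{8}{\left(- \frac{1}{3}\right) \left(-5 + 0\right)} = - \frac{8}{\left(- \frac{1}{3}\right) \left(-5\right)} = - \frac{8}{\frac{5}{3}} = \left(-8\right) \frac{3}{5} = - \frac{24}{5} \approx -4.8$)
$U v = \left(- \frac{1}{22}\right) \left(- \frac{24}{5}\right) = \frac{12}{55}$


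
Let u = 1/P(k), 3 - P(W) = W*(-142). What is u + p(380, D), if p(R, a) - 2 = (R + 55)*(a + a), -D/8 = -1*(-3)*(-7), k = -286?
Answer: 5935492657/40609 ≈ 1.4616e+5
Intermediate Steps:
D = 168 (D = -8*(-1*(-3))*(-7) = -24*(-7) = -8*(-21) = 168)
P(W) = 3 + 142*W (P(W) = 3 - W*(-142) = 3 - (-142)*W = 3 + 142*W)
u = -1/40609 (u = 1/(3 + 142*(-286)) = 1/(3 - 40612) = 1/(-40609) = -1/40609 ≈ -2.4625e-5)
p(R, a) = 2 + 2*a*(55 + R) (p(R, a) = 2 + (R + 55)*(a + a) = 2 + (55 + R)*(2*a) = 2 + 2*a*(55 + R))
u + p(380, D) = -1/40609 + (2 + 110*168 + 2*380*168) = -1/40609 + (2 + 18480 + 127680) = -1/40609 + 146162 = 5935492657/40609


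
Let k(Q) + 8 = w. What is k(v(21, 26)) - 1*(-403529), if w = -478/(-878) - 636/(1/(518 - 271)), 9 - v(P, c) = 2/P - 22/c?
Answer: 108182570/439 ≈ 2.4643e+5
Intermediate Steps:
v(P, c) = 9 - 2/P + 22/c (v(P, c) = 9 - (2/P - 22/c) = 9 - (-22/c + 2/P) = 9 + (-2/P + 22/c) = 9 - 2/P + 22/c)
w = -68963149/439 (w = -478*(-1/878) - 636/(1/247) = 239/439 - 636/1/247 = 239/439 - 636*247 = 239/439 - 157092 = -68963149/439 ≈ -1.5709e+5)
k(Q) = -68966661/439 (k(Q) = -8 - 68963149/439 = -68966661/439)
k(v(21, 26)) - 1*(-403529) = -68966661/439 - 1*(-403529) = -68966661/439 + 403529 = 108182570/439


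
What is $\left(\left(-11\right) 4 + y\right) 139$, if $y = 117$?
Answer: $10147$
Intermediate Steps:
$\left(\left(-11\right) 4 + y\right) 139 = \left(\left(-11\right) 4 + 117\right) 139 = \left(-44 + 117\right) 139 = 73 \cdot 139 = 10147$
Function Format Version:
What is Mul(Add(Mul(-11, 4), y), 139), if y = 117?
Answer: 10147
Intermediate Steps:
Mul(Add(Mul(-11, 4), y), 139) = Mul(Add(Mul(-11, 4), 117), 139) = Mul(Add(-44, 117), 139) = Mul(73, 139) = 10147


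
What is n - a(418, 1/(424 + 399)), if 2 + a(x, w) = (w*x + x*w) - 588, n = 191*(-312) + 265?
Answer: -48341387/823 ≈ -58738.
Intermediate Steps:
n = -59327 (n = -59592 + 265 = -59327)
a(x, w) = -590 + 2*w*x (a(x, w) = -2 + ((w*x + x*w) - 588) = -2 + ((w*x + w*x) - 588) = -2 + (2*w*x - 588) = -2 + (-588 + 2*w*x) = -590 + 2*w*x)
n - a(418, 1/(424 + 399)) = -59327 - (-590 + 2*418/(424 + 399)) = -59327 - (-590 + 2*418/823) = -59327 - (-590 + 2*(1/823)*418) = -59327 - (-590 + 836/823) = -59327 - 1*(-484734/823) = -59327 + 484734/823 = -48341387/823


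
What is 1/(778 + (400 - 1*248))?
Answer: 1/930 ≈ 0.0010753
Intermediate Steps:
1/(778 + (400 - 1*248)) = 1/(778 + (400 - 248)) = 1/(778 + 152) = 1/930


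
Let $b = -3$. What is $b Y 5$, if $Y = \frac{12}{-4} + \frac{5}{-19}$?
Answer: $\frac{930}{19} \approx 48.947$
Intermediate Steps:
$Y = - \frac{62}{19}$ ($Y = 12 \left(- \frac{1}{4}\right) + 5 \left(- \frac{1}{19}\right) = -3 - \frac{5}{19} = - \frac{62}{19} \approx -3.2632$)
$b Y 5 = \left(-3\right) \left(- \frac{62}{19}\right) 5 = \frac{186}{19} \cdot 5 = \frac{930}{19}$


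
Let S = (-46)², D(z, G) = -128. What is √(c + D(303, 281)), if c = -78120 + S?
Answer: 2*I*√19033 ≈ 275.92*I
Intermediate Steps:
S = 2116
c = -76004 (c = -78120 + 2116 = -76004)
√(c + D(303, 281)) = √(-76004 - 128) = √(-76132) = 2*I*√19033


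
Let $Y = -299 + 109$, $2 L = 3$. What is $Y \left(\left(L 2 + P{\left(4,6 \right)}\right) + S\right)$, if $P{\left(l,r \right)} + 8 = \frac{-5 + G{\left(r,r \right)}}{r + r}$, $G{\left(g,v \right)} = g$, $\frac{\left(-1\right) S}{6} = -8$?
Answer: $- \frac{49115}{6} \approx -8185.8$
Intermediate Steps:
$L = \frac{3}{2}$ ($L = \frac{1}{2} \cdot 3 = \frac{3}{2} \approx 1.5$)
$S = 48$ ($S = \left(-6\right) \left(-8\right) = 48$)
$P{\left(l,r \right)} = -8 + \frac{-5 + r}{2 r}$ ($P{\left(l,r \right)} = -8 + \frac{-5 + r}{r + r} = -8 + \frac{-5 + r}{2 r}$)
$Y = -190$
$Y \left(\left(L 2 + P{\left(4,6 \right)}\right) + S\right) = - 190 \left(\left(\frac{3}{2} \cdot 2 + \frac{5 \left(-1 - 18\right)}{2 \cdot 6}\right) + 48\right) = - 190 \left(\left(3 + \frac{5}{2} \cdot \frac{1}{6} \left(-1 - 18\right)\right) + 48\right) = - 190 \left(\left(3 + \frac{5}{2} \cdot \frac{1}{6} \left(-19\right)\right) + 48\right) = - 190 \left(\left(3 - \frac{95}{12}\right) + 48\right) = - 190 \left(- \frac{59}{12} + 48\right) = \left(-190\right) \frac{517}{12} = - \frac{49115}{6}$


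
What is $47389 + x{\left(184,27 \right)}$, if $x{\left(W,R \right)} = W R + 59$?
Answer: $52416$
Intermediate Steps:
$x{\left(W,R \right)} = 59 + R W$ ($x{\left(W,R \right)} = R W + 59 = 59 + R W$)
$47389 + x{\left(184,27 \right)} = 47389 + \left(59 + 27 \cdot 184\right) = 47389 + \left(59 + 4968\right) = 47389 + 5027 = 52416$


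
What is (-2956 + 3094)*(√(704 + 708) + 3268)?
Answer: 450984 + 276*√353 ≈ 4.5617e+5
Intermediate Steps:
(-2956 + 3094)*(√(704 + 708) + 3268) = 138*(√1412 + 3268) = 138*(2*√353 + 3268) = 138*(3268 + 2*√353) = 450984 + 276*√353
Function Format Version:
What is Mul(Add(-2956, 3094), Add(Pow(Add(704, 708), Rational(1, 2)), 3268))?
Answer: Add(450984, Mul(276, Pow(353, Rational(1, 2)))) ≈ 4.5617e+5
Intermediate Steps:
Mul(Add(-2956, 3094), Add(Pow(Add(704, 708), Rational(1, 2)), 3268)) = Mul(138, Add(Pow(1412, Rational(1, 2)), 3268)) = Mul(138, Add(Mul(2, Pow(353, Rational(1, 2))), 3268)) = Mul(138, Add(3268, Mul(2, Pow(353, Rational(1, 2))))) = Add(450984, Mul(276, Pow(353, Rational(1, 2))))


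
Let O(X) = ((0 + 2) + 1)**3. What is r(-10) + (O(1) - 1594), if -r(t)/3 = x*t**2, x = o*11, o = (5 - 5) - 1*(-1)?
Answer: -4867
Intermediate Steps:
o = 1 (o = 0 + 1 = 1)
x = 11 (x = 1*11 = 11)
r(t) = -33*t**2
O(X) = 27 (O(X) = (2 + 1)**3 = 3**3 = 27)
r(-10) + (O(1) - 1594) = -33*(-10)**2 + (27 - 1594) = -33*100 - 1567 = -3300 - 1567 = -4867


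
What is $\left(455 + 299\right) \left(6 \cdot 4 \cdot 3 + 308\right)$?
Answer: $286520$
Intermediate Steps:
$\left(455 + 299\right) \left(6 \cdot 4 \cdot 3 + 308\right) = 754 \left(24 \cdot 3 + 308\right) = 754 \left(72 + 308\right) = 754 \cdot 380 = 286520$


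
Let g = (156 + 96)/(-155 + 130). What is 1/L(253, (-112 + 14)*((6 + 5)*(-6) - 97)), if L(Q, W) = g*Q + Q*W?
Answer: 25/100971794 ≈ 2.4759e-7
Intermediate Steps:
g = -252/25 (g = 252/(-25) = 252*(-1/25) = -252/25 ≈ -10.080)
L(Q, W) = -252*Q/25 + Q*W
1/L(253, (-112 + 14)*((6 + 5)*(-6) - 97)) = 1/((1/25)*253*(-252 + 25*((-112 + 14)*((6 + 5)*(-6) - 97)))) = 1/((1/25)*253*(-252 + 25*(-98*(11*(-6) - 97)))) = 1/((1/25)*253*(-252 + 25*(-98*(-66 - 97)))) = 1/((1/25)*253*(-252 + 25*(-98*(-163)))) = 1/((1/25)*253*(-252 + 25*15974)) = 1/((1/25)*253*(-252 + 399350)) = 1/((1/25)*253*399098) = 1/(100971794/25) = 25/100971794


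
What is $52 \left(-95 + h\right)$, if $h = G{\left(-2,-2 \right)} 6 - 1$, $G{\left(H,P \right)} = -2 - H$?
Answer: $-4992$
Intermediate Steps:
$h = -1$ ($h = \left(-2 - -2\right) 6 - 1 = \left(-2 + 2\right) 6 - 1 = 0 \cdot 6 - 1 = 0 - 1 = -1$)
$52 \left(-95 + h\right) = 52 \left(-95 - 1\right) = 52 \left(-96\right) = -4992$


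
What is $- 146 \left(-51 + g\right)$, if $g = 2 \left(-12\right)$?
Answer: $10950$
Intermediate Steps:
$g = -24$
$- 146 \left(-51 + g\right) = - 146 \left(-51 - 24\right) = \left(-146\right) \left(-75\right) = 10950$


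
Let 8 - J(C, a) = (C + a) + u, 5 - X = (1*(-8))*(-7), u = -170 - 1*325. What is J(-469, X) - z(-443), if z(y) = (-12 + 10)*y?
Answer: 137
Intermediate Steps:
u = -495 (u = -170 - 325 = -495)
X = -51 (X = 5 - 1*(-8)*(-7) = 5 - (-8)*(-7) = 5 - 1*56 = 5 - 56 = -51)
z(y) = -2*y
J(C, a) = 503 - C - a (J(C, a) = 8 - ((C + a) - 495) = 8 - (-495 + C + a) = 8 + (495 - C - a) = 503 - C - a)
J(-469, X) - z(-443) = (503 - 1*(-469) - 1*(-51)) - (-2)*(-443) = (503 + 469 + 51) - 1*886 = 1023 - 886 = 137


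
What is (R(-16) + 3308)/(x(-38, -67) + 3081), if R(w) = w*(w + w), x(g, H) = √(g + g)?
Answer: 11769420/9492637 - 7640*I*√19/9492637 ≈ 1.2398 - 0.0035082*I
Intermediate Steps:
x(g, H) = √2*√g (x(g, H) = √(2*g) = √2*√g)
R(w) = 2*w² (R(w) = w*(2*w) = 2*w²)
(R(-16) + 3308)/(x(-38, -67) + 3081) = (2*(-16)² + 3308)/(√2*√(-38) + 3081) = (2*256 + 3308)/(√2*(I*√38) + 3081) = (512 + 3308)/(2*I*√19 + 3081) = 3820/(3081 + 2*I*√19)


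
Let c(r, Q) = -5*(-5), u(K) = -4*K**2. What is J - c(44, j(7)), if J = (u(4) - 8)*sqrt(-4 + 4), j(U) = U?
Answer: -25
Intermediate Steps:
c(r, Q) = 25
J = 0 (J = (-4*4**2 - 8)*sqrt(-4 + 4) = (-4*16 - 8)*sqrt(0) = (-64 - 8)*0 = -72*0 = 0)
J - c(44, j(7)) = 0 - 1*25 = 0 - 25 = -25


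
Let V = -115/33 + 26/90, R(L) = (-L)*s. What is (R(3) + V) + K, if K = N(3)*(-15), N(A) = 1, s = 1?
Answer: -10492/495 ≈ -21.196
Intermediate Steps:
R(L) = -L (R(L) = -L*1 = -L)
V = -1582/495 (V = -115*1/33 + 26*(1/90) = -115/33 + 13/45 = -1582/495 ≈ -3.1960)
K = -15 (K = 1*(-15) = -15)
(R(3) + V) + K = (-1*3 - 1582/495) - 15 = (-3 - 1582/495) - 15 = -3067/495 - 15 = -10492/495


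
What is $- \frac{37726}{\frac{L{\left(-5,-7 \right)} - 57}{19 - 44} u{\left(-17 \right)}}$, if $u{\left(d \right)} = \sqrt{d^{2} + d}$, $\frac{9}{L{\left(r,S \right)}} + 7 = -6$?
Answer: $- \frac{245219 \sqrt{17}}{1020} \approx -991.24$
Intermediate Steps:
$L{\left(r,S \right)} = - \frac{9}{13}$ ($L{\left(r,S \right)} = \frac{9}{-7 - 6} = \frac{9}{-13} = 9 \left(- \frac{1}{13}\right) = - \frac{9}{13}$)
$u{\left(d \right)} = \sqrt{d + d^{2}}$
$- \frac{37726}{\frac{L{\left(-5,-7 \right)} - 57}{19 - 44} u{\left(-17 \right)}} = - \frac{37726}{\frac{- \frac{9}{13} - 57}{19 - 44} \sqrt{- 17 \left(1 - 17\right)}} = - \frac{37726}{- \frac{750}{13 \left(-25\right)} \sqrt{\left(-17\right) \left(-16\right)}} = - \frac{37726}{\left(- \frac{750}{13}\right) \left(- \frac{1}{25}\right) \sqrt{272}} = - \frac{37726}{\frac{30}{13} \cdot 4 \sqrt{17}} = - \frac{37726}{\frac{120}{13} \sqrt{17}} = - 37726 \frac{13 \sqrt{17}}{2040} = - \frac{245219 \sqrt{17}}{1020}$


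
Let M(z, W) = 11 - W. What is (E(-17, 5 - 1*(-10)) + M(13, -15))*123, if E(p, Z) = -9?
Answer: 2091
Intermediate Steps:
(E(-17, 5 - 1*(-10)) + M(13, -15))*123 = (-9 + (11 - 1*(-15)))*123 = (-9 + (11 + 15))*123 = (-9 + 26)*123 = 17*123 = 2091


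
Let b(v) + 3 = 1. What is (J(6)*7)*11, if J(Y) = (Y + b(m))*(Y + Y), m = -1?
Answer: 3696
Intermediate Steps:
b(v) = -2 (b(v) = -3 + 1 = -2)
J(Y) = 2*Y*(-2 + Y) (J(Y) = (Y - 2)*(Y + Y) = (-2 + Y)*(2*Y) = 2*Y*(-2 + Y))
(J(6)*7)*11 = ((2*6*(-2 + 6))*7)*11 = ((2*6*4)*7)*11 = (48*7)*11 = 336*11 = 3696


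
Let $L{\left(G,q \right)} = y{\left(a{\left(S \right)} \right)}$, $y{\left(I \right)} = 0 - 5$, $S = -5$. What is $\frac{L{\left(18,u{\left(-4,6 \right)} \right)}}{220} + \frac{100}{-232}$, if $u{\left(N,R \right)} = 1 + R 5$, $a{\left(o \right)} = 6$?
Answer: $- \frac{579}{1276} \approx -0.45376$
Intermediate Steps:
$u{\left(N,R \right)} = 1 + 5 R$
$y{\left(I \right)} = -5$
$L{\left(G,q \right)} = -5$
$\frac{L{\left(18,u{\left(-4,6 \right)} \right)}}{220} + \frac{100}{-232} = - \frac{5}{220} + \frac{100}{-232} = \left(-5\right) \frac{1}{220} + 100 \left(- \frac{1}{232}\right) = - \frac{1}{44} - \frac{25}{58} = - \frac{579}{1276}$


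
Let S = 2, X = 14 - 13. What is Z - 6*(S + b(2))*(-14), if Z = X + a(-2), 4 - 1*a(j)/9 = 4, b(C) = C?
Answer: 337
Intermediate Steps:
a(j) = 0 (a(j) = 36 - 9*4 = 36 - 36 = 0)
X = 1
Z = 1 (Z = 1 + 0 = 1)
Z - 6*(S + b(2))*(-14) = 1 - 6*(2 + 2)*(-14) = 1 - 6*4*(-14) = 1 - 24*(-14) = 1 + 336 = 337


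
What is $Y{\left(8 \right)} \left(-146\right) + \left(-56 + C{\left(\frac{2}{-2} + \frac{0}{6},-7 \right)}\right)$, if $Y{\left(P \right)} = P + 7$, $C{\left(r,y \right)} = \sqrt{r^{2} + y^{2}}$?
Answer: $-2246 + 5 \sqrt{2} \approx -2238.9$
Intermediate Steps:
$Y{\left(P \right)} = 7 + P$
$Y{\left(8 \right)} \left(-146\right) + \left(-56 + C{\left(\frac{2}{-2} + \frac{0}{6},-7 \right)}\right) = \left(7 + 8\right) \left(-146\right) - \left(56 - \sqrt{\left(\frac{2}{-2} + \frac{0}{6}\right)^{2} + \left(-7\right)^{2}}\right) = 15 \left(-146\right) - \left(56 - \sqrt{\left(2 \left(- \frac{1}{2}\right) + 0 \cdot \frac{1}{6}\right)^{2} + 49}\right) = -2190 - \left(56 - \sqrt{\left(-1 + 0\right)^{2} + 49}\right) = -2190 - \left(56 - \sqrt{\left(-1\right)^{2} + 49}\right) = -2190 - \left(56 - \sqrt{1 + 49}\right) = -2190 - \left(56 - \sqrt{50}\right) = -2190 - \left(56 - 5 \sqrt{2}\right) = -2246 + 5 \sqrt{2}$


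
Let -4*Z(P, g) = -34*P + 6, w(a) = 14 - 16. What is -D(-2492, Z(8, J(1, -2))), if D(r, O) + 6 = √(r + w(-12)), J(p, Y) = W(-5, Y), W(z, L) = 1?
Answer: 6 - I*√2494 ≈ 6.0 - 49.94*I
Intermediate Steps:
J(p, Y) = 1
w(a) = -2
Z(P, g) = -3/2 + 17*P/2 (Z(P, g) = -(-34*P + 6)/4 = -(6 - 34*P)/4 = -3/2 + 17*P/2)
D(r, O) = -6 + √(-2 + r) (D(r, O) = -6 + √(r - 2) = -6 + √(-2 + r))
-D(-2492, Z(8, J(1, -2))) = -(-6 + √(-2 - 2492)) = -(-6 + √(-2494)) = -(-6 + I*√2494) = 6 - I*√2494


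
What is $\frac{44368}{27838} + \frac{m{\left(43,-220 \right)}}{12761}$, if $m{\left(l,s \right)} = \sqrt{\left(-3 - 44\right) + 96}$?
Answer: $\frac{40455351}{25374337} \approx 1.5943$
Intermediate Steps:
$m{\left(l,s \right)} = 7$ ($m{\left(l,s \right)} = \sqrt{\left(-3 - 44\right) + 96} = \sqrt{-47 + 96} = \sqrt{49} = 7$)
$\frac{44368}{27838} + \frac{m{\left(43,-220 \right)}}{12761} = \frac{44368}{27838} + \frac{7}{12761} = 44368 \cdot \frac{1}{27838} + 7 \cdot \frac{1}{12761} = \frac{22184}{13919} + \frac{1}{1823} = \frac{40455351}{25374337}$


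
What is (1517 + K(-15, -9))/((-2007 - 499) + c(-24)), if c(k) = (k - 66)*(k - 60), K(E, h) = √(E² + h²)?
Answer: 1517/5054 + 3*√34/5054 ≈ 0.30362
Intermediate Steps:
c(k) = (-66 + k)*(-60 + k)
(1517 + K(-15, -9))/((-2007 - 499) + c(-24)) = (1517 + √((-15)² + (-9)²))/((-2007 - 499) + (3960 + (-24)² - 126*(-24))) = (1517 + √(225 + 81))/(-2506 + (3960 + 576 + 3024)) = (1517 + √306)/(-2506 + 7560) = (1517 + 3*√34)/5054 = (1517 + 3*√34)*(1/5054) = 1517/5054 + 3*√34/5054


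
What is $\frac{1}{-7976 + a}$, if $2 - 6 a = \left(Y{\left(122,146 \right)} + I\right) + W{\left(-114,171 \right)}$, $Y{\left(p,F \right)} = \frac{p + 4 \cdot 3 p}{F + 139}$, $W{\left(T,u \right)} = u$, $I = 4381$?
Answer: $- \frac{855}{7468648} \approx -0.00011448$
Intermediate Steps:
$Y{\left(p,F \right)} = \frac{13 p}{139 + F}$ ($Y{\left(p,F \right)} = \frac{p + 12 p}{139 + F} = \frac{13 p}{139 + F}$)
$a = - \frac{649168}{855}$ ($a = \frac{1}{3} - \frac{\left(13 \cdot 122 \frac{1}{139 + 146} + 4381\right) + 171}{6} = \frac{1}{3} - \frac{\left(13 \cdot 122 \cdot \frac{1}{285} + 4381\right) + 171}{6} = \frac{1}{3} - \frac{\left(\frac{1586}{285} + 4381\right) + 171}{6} = \frac{1}{3} - \frac{\frac{1250171}{285} + 171}{6} = \frac{1}{3} - \frac{649453}{855} = - \frac{649168}{855} \approx -759.26$)
$\frac{1}{-7976 + a} = \frac{1}{-7976 - \frac{649168}{855}} = \frac{1}{- \frac{7468648}{855}} = - \frac{855}{7468648}$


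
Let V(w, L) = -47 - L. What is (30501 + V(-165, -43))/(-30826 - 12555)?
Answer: -30497/43381 ≈ -0.70300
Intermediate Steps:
(30501 + V(-165, -43))/(-30826 - 12555) = (30501 + (-47 - 1*(-43)))/(-30826 - 12555) = (30501 + (-47 + 43))/(-43381) = (30501 - 4)*(-1/43381) = 30497*(-1/43381) = -30497/43381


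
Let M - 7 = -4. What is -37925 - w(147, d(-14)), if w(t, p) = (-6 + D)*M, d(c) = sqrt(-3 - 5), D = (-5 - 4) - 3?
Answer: -37871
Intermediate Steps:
M = 3 (M = 7 - 4 = 3)
D = -12 (D = -9 - 3 = -12)
d(c) = 2*I*sqrt(2) (d(c) = sqrt(-8) = 2*I*sqrt(2))
w(t, p) = -54 (w(t, p) = (-6 - 12)*3 = -18*3 = -54)
-37925 - w(147, d(-14)) = -37925 - 1*(-54) = -37925 + 54 = -37871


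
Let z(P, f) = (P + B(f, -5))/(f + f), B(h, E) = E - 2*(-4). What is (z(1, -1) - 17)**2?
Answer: 361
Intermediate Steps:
B(h, E) = 8 + E (B(h, E) = E + 8 = 8 + E)
z(P, f) = (3 + P)/(2*f) (z(P, f) = (P + (8 - 5))/(f + f) = (P + 3)/((2*f)) = (3 + P)*(1/(2*f)) = (3 + P)/(2*f))
(z(1, -1) - 17)**2 = ((1/2)*(3 + 1)/(-1) - 17)**2 = ((1/2)*(-1)*4 - 17)**2 = (-2 - 17)**2 = (-19)**2 = 361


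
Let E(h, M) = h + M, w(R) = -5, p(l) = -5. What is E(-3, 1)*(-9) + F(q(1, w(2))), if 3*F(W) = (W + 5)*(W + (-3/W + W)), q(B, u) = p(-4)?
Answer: 18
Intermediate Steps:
q(B, u) = -5
F(W) = (5 + W)*(-3/W + 2*W)/3 (F(W) = ((W + 5)*(W + (-3/W + W)))/3 = ((5 + W)*(W + (W - 3/W)))/3 = ((5 + W)*(-3/W + 2*W))/3 = (5 + W)*(-3/W + 2*W)/3)
E(h, M) = M + h
E(-3, 1)*(-9) + F(q(1, w(2))) = (1 - 3)*(-9) + (⅓)*(-15 - 5*(-3 + 2*(-5)² + 10*(-5)))/(-5) = -2*(-9) + (⅓)*(-⅕)*(-15 - 5*(-3 + 2*25 - 50)) = 18 + (⅓)*(-⅕)*(-15 - 5*(-3 + 50 - 50)) = 18 + (⅓)*(-⅕)*(-15 - 5*(-3)) = 18 + (⅓)*(-⅕)*(-15 + 15) = 18 + (⅓)*(-⅕)*0 = 18 + 0 = 18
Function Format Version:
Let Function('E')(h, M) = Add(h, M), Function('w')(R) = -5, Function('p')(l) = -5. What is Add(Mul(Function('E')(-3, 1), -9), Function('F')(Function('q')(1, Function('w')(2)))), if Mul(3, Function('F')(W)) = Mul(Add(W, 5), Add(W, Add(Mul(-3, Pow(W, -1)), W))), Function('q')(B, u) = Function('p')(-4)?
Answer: 18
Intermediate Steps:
Function('q')(B, u) = -5
Function('F')(W) = Mul(Rational(1, 3), Add(5, W), Add(Mul(-3, Pow(W, -1)), Mul(2, W))) (Function('F')(W) = Mul(Rational(1, 3), Mul(Add(W, 5), Add(W, Add(Mul(-3, Pow(W, -1)), W)))) = Mul(Rational(1, 3), Mul(Add(5, W), Add(W, Add(W, Mul(-3, Pow(W, -1)))))) = Mul(Rational(1, 3), Mul(Add(5, W), Add(Mul(-3, Pow(W, -1)), Mul(2, W)))) = Mul(Rational(1, 3), Add(5, W), Add(Mul(-3, Pow(W, -1)), Mul(2, W))))
Function('E')(h, M) = Add(M, h)
Add(Mul(Function('E')(-3, 1), -9), Function('F')(Function('q')(1, Function('w')(2)))) = Add(Mul(Add(1, -3), -9), Mul(Rational(1, 3), Pow(-5, -1), Add(-15, Mul(-5, Add(-3, Mul(2, Pow(-5, 2)), Mul(10, -5)))))) = Add(Mul(-2, -9), Mul(Rational(1, 3), Rational(-1, 5), Add(-15, Mul(-5, Add(-3, Mul(2, 25), -50))))) = Add(18, Mul(Rational(1, 3), Rational(-1, 5), Add(-15, Mul(-5, Add(-3, 50, -50))))) = Add(18, Mul(Rational(1, 3), Rational(-1, 5), Add(-15, Mul(-5, -3)))) = Add(18, Mul(Rational(1, 3), Rational(-1, 5), Add(-15, 15))) = Add(18, Mul(Rational(1, 3), Rational(-1, 5), 0)) = Add(18, 0) = 18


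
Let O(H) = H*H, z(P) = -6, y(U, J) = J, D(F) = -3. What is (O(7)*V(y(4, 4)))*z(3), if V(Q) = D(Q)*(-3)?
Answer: -2646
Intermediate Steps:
O(H) = H²
V(Q) = 9 (V(Q) = -3*(-3) = 9)
(O(7)*V(y(4, 4)))*z(3) = (7²*9)*(-6) = (49*9)*(-6) = 441*(-6) = -2646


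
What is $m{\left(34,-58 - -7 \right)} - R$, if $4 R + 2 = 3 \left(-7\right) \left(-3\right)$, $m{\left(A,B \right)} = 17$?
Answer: $\frac{7}{4} \approx 1.75$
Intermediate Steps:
$R = \frac{61}{4}$ ($R = - \frac{1}{2} + \frac{3 \left(-7\right) \left(-3\right)}{4} = - \frac{1}{2} + \frac{\left(-21\right) \left(-3\right)}{4} = - \frac{1}{2} + \frac{1}{4} \cdot 63 = - \frac{1}{2} + \frac{63}{4} = \frac{61}{4} \approx 15.25$)
$m{\left(34,-58 - -7 \right)} - R = 17 - \frac{61}{4} = \frac{7}{4}$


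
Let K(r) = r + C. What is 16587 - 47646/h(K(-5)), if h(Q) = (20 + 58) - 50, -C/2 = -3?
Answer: 208395/14 ≈ 14885.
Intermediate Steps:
C = 6 (C = -2*(-3) = 6)
K(r) = 6 + r (K(r) = r + 6 = 6 + r)
h(Q) = 28 (h(Q) = 78 - 50 = 28)
16587 - 47646/h(K(-5)) = 16587 - 47646/28 = 16587 - 1*23823/14 = 16587 - 23823/14 = 208395/14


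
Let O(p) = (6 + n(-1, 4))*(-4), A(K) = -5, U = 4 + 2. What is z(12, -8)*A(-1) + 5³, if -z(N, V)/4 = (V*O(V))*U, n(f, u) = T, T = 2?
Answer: 30845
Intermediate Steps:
U = 6
n(f, u) = 2
O(p) = -32 (O(p) = (6 + 2)*(-4) = 8*(-4) = -32)
z(N, V) = 768*V (z(N, V) = -4*V*(-32)*6 = -4*(-32*V)*6 = -(-768)*V = 768*V)
z(12, -8)*A(-1) + 5³ = (768*(-8))*(-5) + 5³ = -6144*(-5) + 125 = 30720 + 125 = 30845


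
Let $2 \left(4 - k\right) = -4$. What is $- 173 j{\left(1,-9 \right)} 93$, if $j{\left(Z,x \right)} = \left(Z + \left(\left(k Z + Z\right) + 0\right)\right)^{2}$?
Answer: $-1029696$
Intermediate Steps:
$k = 6$ ($k = 4 - -2 = 4 + 2 = 6$)
$j{\left(Z,x \right)} = 64 Z^{2}$ ($j{\left(Z,x \right)} = \left(Z + \left(\left(6 Z + Z\right) + 0\right)\right)^{2} = \left(Z + \left(7 Z + 0\right)\right)^{2} = \left(Z + 7 Z\right)^{2} = \left(8 Z\right)^{2} = 64 Z^{2}$)
$- 173 j{\left(1,-9 \right)} 93 = - 173 \cdot 64 \cdot 1^{2} \cdot 93 = - 173 \cdot 64 \cdot 1 \cdot 93 = \left(-173\right) 64 \cdot 93 = \left(-11072\right) 93 = -1029696$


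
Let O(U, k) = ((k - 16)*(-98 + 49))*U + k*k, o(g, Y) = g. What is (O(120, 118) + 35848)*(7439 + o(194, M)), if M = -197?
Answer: -4198058404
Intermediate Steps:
O(U, k) = k² + U*(784 - 49*k) (O(U, k) = ((-16 + k)*(-49))*U + k² = (784 - 49*k)*U + k² = U*(784 - 49*k) + k² = k² + U*(784 - 49*k))
(O(120, 118) + 35848)*(7439 + o(194, M)) = ((118² + 784*120 - 49*120*118) + 35848)*(7439 + 194) = ((13924 + 94080 - 693840) + 35848)*7633 = (-585836 + 35848)*7633 = -549988*7633 = -4198058404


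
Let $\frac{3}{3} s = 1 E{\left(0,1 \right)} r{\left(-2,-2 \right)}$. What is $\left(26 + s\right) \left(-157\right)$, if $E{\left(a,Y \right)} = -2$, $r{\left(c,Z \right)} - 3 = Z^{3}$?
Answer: $-5652$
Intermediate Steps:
$r{\left(c,Z \right)} = 3 + Z^{3}$
$s = 10$ ($s = 1 \left(-2\right) \left(3 + \left(-2\right)^{3}\right) = - 2 \left(3 - 8\right) = \left(-2\right) \left(-5\right) = 10$)
$\left(26 + s\right) \left(-157\right) = \left(26 + 10\right) \left(-157\right) = 36 \left(-157\right) = -5652$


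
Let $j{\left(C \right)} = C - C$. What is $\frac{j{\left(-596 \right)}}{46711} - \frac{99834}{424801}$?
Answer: $- \frac{99834}{424801} \approx -0.23501$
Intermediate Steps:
$j{\left(C \right)} = 0$
$\frac{j{\left(-596 \right)}}{46711} - \frac{99834}{424801} = \frac{0}{46711} - \frac{99834}{424801} = 0 \cdot \frac{1}{46711} - \frac{99834}{424801} = 0 - \frac{99834}{424801} = - \frac{99834}{424801}$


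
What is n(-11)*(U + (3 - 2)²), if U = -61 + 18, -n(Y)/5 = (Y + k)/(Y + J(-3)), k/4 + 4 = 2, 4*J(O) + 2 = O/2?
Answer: 336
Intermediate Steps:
J(O) = -½ + O/8 (J(O) = -½ + (O/2)/4 = -½ + O/8)
k = -8 (k = -16 + 4*2 = -16 + 8 = -8)
n(Y) = -5*(-8 + Y)/(-7/8 + Y) (n(Y) = -5*(Y - 8)/(Y + (-½ + (⅛)*(-3))) = -5*(-8 + Y)/(Y + (-½ - 3/8)) = -5*(-8 + Y)/(Y - 7/8) = -5*(-8 + Y)/(-7/8 + Y))
U = -43
n(-11)*(U + (3 - 2)²) = (40*(8 - 1*(-11))/(-7 + 8*(-11)))*(-43 + (3 - 2)²) = (40*(8 + 11)/(-7 - 88))*(-43 + 1²) = (40*19/(-95))*(-43 + 1) = (40*(-1/95)*19)*(-42) = -8*(-42) = 336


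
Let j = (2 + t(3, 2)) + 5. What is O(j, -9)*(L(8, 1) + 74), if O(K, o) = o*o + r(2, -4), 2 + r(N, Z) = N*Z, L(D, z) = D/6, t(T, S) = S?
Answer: 16046/3 ≈ 5348.7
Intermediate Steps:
L(D, z) = D/6 (L(D, z) = D*(1/6) = D/6)
r(N, Z) = -2 + N*Z
j = 9 (j = (2 + 2) + 5 = 4 + 5 = 9)
O(K, o) = -10 + o**2 (O(K, o) = o*o + (-2 + 2*(-4)) = o**2 + (-2 - 8) = o**2 - 10 = -10 + o**2)
O(j, -9)*(L(8, 1) + 74) = (-10 + (-9)**2)*((1/6)*8 + 74) = (-10 + 81)*(4/3 + 74) = 71*(226/3) = 16046/3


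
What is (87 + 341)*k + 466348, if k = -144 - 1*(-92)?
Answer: 444092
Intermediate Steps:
k = -52 (k = -144 + 92 = -52)
(87 + 341)*k + 466348 = (87 + 341)*(-52) + 466348 = 428*(-52) + 466348 = -22256 + 466348 = 444092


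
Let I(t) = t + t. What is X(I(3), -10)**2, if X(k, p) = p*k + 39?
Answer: 441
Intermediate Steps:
I(t) = 2*t
X(k, p) = 39 + k*p (X(k, p) = k*p + 39 = 39 + k*p)
X(I(3), -10)**2 = (39 + (2*3)*(-10))**2 = (39 + 6*(-10))**2 = (39 - 60)**2 = (-21)**2 = 441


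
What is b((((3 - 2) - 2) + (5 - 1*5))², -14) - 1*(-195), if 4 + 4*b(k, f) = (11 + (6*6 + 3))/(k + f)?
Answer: 5019/26 ≈ 193.04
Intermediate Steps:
b(k, f) = -1 + 25/(2*(f + k)) (b(k, f) = -1 + ((11 + (6*6 + 3))/(k + f))/4 = -1 + ((11 + (36 + 3))/(f + k))/4 = -1 + ((11 + 39)/(f + k))/4 = -1 + (50/(f + k))/4 = -1 + 25/(2*(f + k)))
b((((3 - 2) - 2) + (5 - 1*5))², -14) - 1*(-195) = (25/2 - 1*(-14) - (((3 - 2) - 2) + (5 - 1*5))²)/(-14 + (((3 - 2) - 2) + (5 - 1*5))²) - 1*(-195) = (25/2 + 14 - ((1 - 2) + (5 - 5))²)/(-14 + ((1 - 2) + (5 - 5))²) + 195 = (25/2 + 14 - (-1 + 0)²)/(-14 + (-1 + 0)²) + 195 = (25/2 + 14 - 1*(-1)²)/(-14 + (-1)²) + 195 = (25/2 + 14 - 1*1)/(-14 + 1) + 195 = (25/2 + 14 - 1)/(-13) + 195 = -1/13*51/2 + 195 = -51/26 + 195 = 5019/26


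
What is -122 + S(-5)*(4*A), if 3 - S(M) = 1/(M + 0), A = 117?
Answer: 6878/5 ≈ 1375.6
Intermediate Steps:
S(M) = 3 - 1/M (S(M) = 3 - 1/(M + 0) = 3 - 1/M)
-122 + S(-5)*(4*A) = -122 + (3 - 1/(-5))*(4*117) = -122 + (3 - 1*(-⅕))*468 = -122 + (3 + ⅕)*468 = -122 + (16/5)*468 = -122 + 7488/5 = 6878/5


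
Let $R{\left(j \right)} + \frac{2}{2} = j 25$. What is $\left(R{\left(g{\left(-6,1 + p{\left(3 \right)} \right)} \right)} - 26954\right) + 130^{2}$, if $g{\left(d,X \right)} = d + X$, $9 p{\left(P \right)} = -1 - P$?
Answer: $- \frac{91720}{9} \approx -10191.0$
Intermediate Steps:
$p{\left(P \right)} = - \frac{1}{9} - \frac{P}{9}$ ($p{\left(P \right)} = \frac{-1 - P}{9} = - \frac{1}{9} - \frac{P}{9}$)
$g{\left(d,X \right)} = X + d$
$R{\left(j \right)} = -1 + 25 j$ ($R{\left(j \right)} = -1 + j 25 = -1 + 25 j$)
$\left(R{\left(g{\left(-6,1 + p{\left(3 \right)} \right)} \right)} - 26954\right) + 130^{2} = \left(\left(-1 + 25 \left(\left(1 - \frac{4}{9}\right) - 6\right)\right) - 26954\right) + 130^{2} = \left(\left(-1 + 25 \left(\left(1 - \frac{4}{9}\right) - 6\right)\right) - 26954\right) + 16900 = \left(\left(-1 + 25 \left(\frac{5}{9} - 6\right)\right) - 26954\right) + 16900 = \left(\left(-1 + 25 \left(- \frac{49}{9}\right)\right) - 26954\right) + 16900 = \left(\left(-1 - \frac{1225}{9}\right) - 26954\right) + 16900 = \left(- \frac{1234}{9} - 26954\right) + 16900 = - \frac{243820}{9} + 16900 = - \frac{91720}{9}$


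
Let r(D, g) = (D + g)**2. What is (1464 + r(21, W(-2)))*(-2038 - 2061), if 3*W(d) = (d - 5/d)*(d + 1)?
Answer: -280080571/36 ≈ -7.7800e+6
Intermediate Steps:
W(d) = (1 + d)*(d - 5/d)/3 (W(d) = ((d - 5/d)*(d + 1))/3 = ((d - 5/d)*(1 + d))/3 = ((1 + d)*(d - 5/d))/3 = (1 + d)*(d - 5/d)/3)
(1464 + r(21, W(-2)))*(-2038 - 2061) = (1464 + (21 + (1/3)*(-5 - 2*(-5 - 2 + (-2)**2))/(-2))**2)*(-2038 - 2061) = (1464 + (21 + (1/3)*(-1/2)*(-5 - 2*(-5 - 2 + 4)))**2)*(-4099) = (1464 + (21 + (1/3)*(-1/2)*(-5 - 2*(-3)))**2)*(-4099) = (1464 + (21 + (1/3)*(-1/2)*(-5 + 6))**2)*(-4099) = (1464 + (21 + (1/3)*(-1/2)*1)**2)*(-4099) = (1464 + (21 - 1/6)**2)*(-4099) = (1464 + (125/6)**2)*(-4099) = (1464 + 15625/36)*(-4099) = (68329/36)*(-4099) = -280080571/36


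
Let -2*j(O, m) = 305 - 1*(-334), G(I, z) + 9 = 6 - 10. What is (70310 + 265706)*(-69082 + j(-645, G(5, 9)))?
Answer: -23320014424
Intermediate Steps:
G(I, z) = -13 (G(I, z) = -9 + (6 - 10) = -9 - 4 = -13)
j(O, m) = -639/2 (j(O, m) = -(305 - 1*(-334))/2 = -(305 + 334)/2 = -½*639 = -639/2)
(70310 + 265706)*(-69082 + j(-645, G(5, 9))) = (70310 + 265706)*(-69082 - 639/2) = 336016*(-138803/2) = -23320014424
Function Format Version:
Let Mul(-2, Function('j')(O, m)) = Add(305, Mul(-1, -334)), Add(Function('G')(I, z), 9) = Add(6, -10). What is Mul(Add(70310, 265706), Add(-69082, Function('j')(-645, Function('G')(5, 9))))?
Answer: -23320014424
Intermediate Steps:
Function('G')(I, z) = -13 (Function('G')(I, z) = Add(-9, Add(6, -10)) = Add(-9, -4) = -13)
Function('j')(O, m) = Rational(-639, 2) (Function('j')(O, m) = Mul(Rational(-1, 2), Add(305, Mul(-1, -334))) = Mul(Rational(-1, 2), Add(305, 334)) = Mul(Rational(-1, 2), 639) = Rational(-639, 2))
Mul(Add(70310, 265706), Add(-69082, Function('j')(-645, Function('G')(5, 9)))) = Mul(Add(70310, 265706), Add(-69082, Rational(-639, 2))) = Mul(336016, Rational(-138803, 2)) = -23320014424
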